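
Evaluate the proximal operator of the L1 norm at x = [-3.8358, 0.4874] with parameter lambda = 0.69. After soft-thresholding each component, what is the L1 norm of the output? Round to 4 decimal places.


Soft-thresholding with lambda = 0.69:
prox(-3.8358) = sign(-3.8358)*max(|-3.8358| - 0.69, 0) = -3.1458
prox(0.4874) = sign(0.4874)*max(|0.4874| - 0.69, 0) = 0.0
prox(x) = [-3.1458, 0.0]
||prox(x)||_1 = 3.1458 + 0.0 = 3.1458


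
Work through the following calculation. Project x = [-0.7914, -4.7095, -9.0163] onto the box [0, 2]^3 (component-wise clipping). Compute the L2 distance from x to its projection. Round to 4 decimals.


Project each component onto [0, 2].
clip(-0.7914) = 0.0, clip(-4.7095) = 0.0, clip(-9.0163) = 0.0
Projection = [0.0, 0.0, 0.0]
Squared diffs: [0.6263, 22.1794, 81.2937]
Distance = sqrt(104.0994) = 10.2029


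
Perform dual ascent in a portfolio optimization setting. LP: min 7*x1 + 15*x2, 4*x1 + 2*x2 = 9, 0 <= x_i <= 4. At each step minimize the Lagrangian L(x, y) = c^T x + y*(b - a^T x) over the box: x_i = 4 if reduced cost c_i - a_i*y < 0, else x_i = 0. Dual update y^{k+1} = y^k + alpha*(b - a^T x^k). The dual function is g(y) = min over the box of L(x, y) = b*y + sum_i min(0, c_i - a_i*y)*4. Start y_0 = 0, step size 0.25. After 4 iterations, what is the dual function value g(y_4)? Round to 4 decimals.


Dual ascent for LP: min 7*x1 + 15*x2, 4*x1 + 2*x2 = 9, 0 <= x_i <= 4
Step 1: y^k = 0.0, reduced costs: (7.0, 15.0)
  x^k = (0.0, 0.0), subgradient = b - a^T x = 9.0
  y^{k+1} = 0.0 + 0.25*9.0 = 2.25
Step 2: y^k = 2.25, reduced costs: (-2.0, 10.5)
  x^k = (4.0, 0.0), subgradient = b - a^T x = -7.0
  y^{k+1} = 2.25 + 0.25*-7.0 = 0.5
Step 3: y^k = 0.5, reduced costs: (5.0, 14.0)
  x^k = (0.0, 0.0), subgradient = b - a^T x = 9.0
  y^{k+1} = 0.5 + 0.25*9.0 = 2.75
Step 4: y^k = 2.75, reduced costs: (-4.0, 9.5)
  x^k = (4.0, 0.0), subgradient = b - a^T x = -7.0
  y^{k+1} = 2.75 + 0.25*-7.0 = 1.0
Dual objective at y_4 = 1.0: reduced costs (3.0, 13.0), box minimizer x = (0.0, 0.0)
g(y_4) = b*y + (c1 - a1*y)*x1 + (c2 - a2*y)*x2 = 9*1.0 + 3.0*0.0 + 13.0*0.0 = 9.0 + 0.0 + 0.0 = 9.0


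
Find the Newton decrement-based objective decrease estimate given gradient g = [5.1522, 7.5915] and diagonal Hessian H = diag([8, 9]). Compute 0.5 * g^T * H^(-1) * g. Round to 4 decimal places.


Step 1: H is diagonal, so H^(-1) * g = [0.644, 0.8435].
Step 2: g^T H^(-1) g = sum_i g_i^2 / H_ii
  = (5.1522)^2/8 + (7.5915)^2/9
  = 3.3181 + 6.4034 = 9.7216
Step 3: Objective decrease = 0.5 * g^T H^(-1) g = 4.8608


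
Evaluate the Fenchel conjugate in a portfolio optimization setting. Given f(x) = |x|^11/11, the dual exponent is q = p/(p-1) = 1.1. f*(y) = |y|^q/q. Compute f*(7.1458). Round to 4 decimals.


The conjugate exponent q satisfies 1/p + 1/q = 1.
p = 11, so q = 11/(11 - 1) = 1.1
|y|^q = 7.1458^1.1 = 8.6987
f*(7.1458) = 8.6987 / 1.1 = 7.9079


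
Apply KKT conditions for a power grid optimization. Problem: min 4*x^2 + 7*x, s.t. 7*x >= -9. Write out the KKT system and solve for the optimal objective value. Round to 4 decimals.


Step 1: Try lambda = 0 (constraint inactive).
Stationarity: 2*4*x + 7 = 0
x* = -7/(2*4) = -0.875
Check constraint: 7*-0.875 = -6.125 >= -9 -- satisfied.
Step 2: Compute optimal value.
f(x*) = 4*(-0.875)^2 + 7*(-0.875) = -3.0625


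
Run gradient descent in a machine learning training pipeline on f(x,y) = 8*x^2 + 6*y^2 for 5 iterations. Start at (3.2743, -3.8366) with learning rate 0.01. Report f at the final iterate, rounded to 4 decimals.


Gradient descent on f(x,y) = 8*x^2 + 6*y^2.
Starting point: (3.2743, -3.8366), alpha = 0.01
Step 1: grad_x = 2*8*3.2743 = 52.3888, grad_y = 2*6*-3.8366 = -46.0392
  x_1 = 3.2743 - 0.01*52.3888 = 2.7504
  y_1 = -3.8366 - 0.01*-46.0392 = -3.3762
Step 2: grad_x = 2*8*2.7504 = 44.0066, grad_y = 2*6*-3.3762 = -40.5145
  x_2 = 2.7504 - 0.01*44.0066 = 2.3103
  y_2 = -3.3762 - 0.01*-40.5145 = -2.9711
Step 3: grad_x = 2*8*2.3103 = 36.9655, grad_y = 2*6*-2.9711 = -35.6528
  x_3 = 2.3103 - 0.01*36.9655 = 1.9407
  y_3 = -2.9711 - 0.01*-35.6528 = -2.6145
Step 4: grad_x = 2*8*1.9407 = 31.0511, grad_y = 2*6*-2.6145 = -31.3744
  x_4 = 1.9407 - 0.01*31.0511 = 1.6302
  y_4 = -2.6145 - 0.01*-31.3744 = -2.3008
Step 5: grad_x = 2*8*1.6302 = 26.0829, grad_y = 2*6*-2.3008 = -27.6095
  x_5 = 1.6302 - 0.01*26.0829 = 1.3694
  y_5 = -2.3008 - 0.01*-27.6095 = -2.0247
f(1.3694, -2.0247) = 8*1.3694^2 + 6*(-2.0247)^2 = 39.5974


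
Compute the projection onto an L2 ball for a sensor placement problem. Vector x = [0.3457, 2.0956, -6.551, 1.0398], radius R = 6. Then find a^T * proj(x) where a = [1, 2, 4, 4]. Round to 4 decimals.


Step 1: Compute ||x|| (intermediates to 6 decimals).
||x|| = sqrt(0.3457^2 + 2.0956^2 + (-6.551)^2 + 1.0398^2) = 6.964756
Step 2: Project.
Since ||x|| > R, scale = R/||x|| = 6/6.964756 = 0.86148, proj(x) = scale * x
proj(x) = [0.297814, 1.805317, -5.643555, 0.895767]
Step 3: Dot product.
a^T * proj(x) = 1*0.297814 + 2*1.805317 + 4*(-5.643555) + 4*0.895767 = -15.0827


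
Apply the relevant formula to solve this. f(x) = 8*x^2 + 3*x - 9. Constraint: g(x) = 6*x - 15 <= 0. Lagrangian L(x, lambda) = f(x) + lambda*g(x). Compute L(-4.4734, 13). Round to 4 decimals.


Step 1: Evaluate f(x).
f(-4.4734) = 8*(-4.4734)^2 + 3*(-4.4734) - 9 = 137.6703
Step 2: Evaluate g(x).
g(-4.4734) = 6*-4.4734 - 15 = -41.8404
Step 3: Compute Lagrangian.
L = 137.6703 + 13*-41.8404 = -406.2549


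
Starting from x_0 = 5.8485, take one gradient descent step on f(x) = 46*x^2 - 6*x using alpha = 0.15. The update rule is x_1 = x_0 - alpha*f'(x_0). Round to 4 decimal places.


We compute the gradient at x_0 and apply the update.
f'(x) = 92*x - 6
f'(5.8485) = 92*5.8485 - 6 = 532.062
x_1 = 5.8485 - 0.15*532.062 = -73.9608


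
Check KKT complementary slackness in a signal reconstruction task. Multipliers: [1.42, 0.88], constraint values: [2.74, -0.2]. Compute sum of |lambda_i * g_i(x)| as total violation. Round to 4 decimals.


KKT complementary slackness check:
lambda_1 * g_1 = 1.42 * 2.74 = 3.8908
lambda_2 * g_2 = 0.88 * -0.2 = -0.176
Total violation = 3.8908 + 0.176 = 4.0668


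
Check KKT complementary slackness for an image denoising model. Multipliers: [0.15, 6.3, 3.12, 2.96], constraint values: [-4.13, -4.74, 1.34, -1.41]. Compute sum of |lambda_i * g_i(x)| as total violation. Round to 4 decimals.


KKT complementary slackness check:
lambda_1 * g_1 = 0.15 * -4.13 = -0.6195
lambda_2 * g_2 = 6.3 * -4.74 = -29.862
lambda_3 * g_3 = 3.12 * 1.34 = 4.1808
lambda_4 * g_4 = 2.96 * -1.41 = -4.1736
Total violation = 0.6195 + 29.862 + 4.1808 + 4.1736 = 38.8359


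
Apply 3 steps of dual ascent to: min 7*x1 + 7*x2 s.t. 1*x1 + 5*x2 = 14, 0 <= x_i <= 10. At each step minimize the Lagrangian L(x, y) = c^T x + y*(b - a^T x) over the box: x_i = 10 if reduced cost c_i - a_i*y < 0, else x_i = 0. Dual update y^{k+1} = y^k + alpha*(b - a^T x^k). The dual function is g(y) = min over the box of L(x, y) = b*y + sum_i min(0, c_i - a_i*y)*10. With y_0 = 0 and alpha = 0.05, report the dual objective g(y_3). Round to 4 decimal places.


Dual ascent for LP: min 7*x1 + 7*x2, 1*x1 + 5*x2 = 14, 0 <= x_i <= 10
Step 1: y^k = 0.0, reduced costs: (7.0, 7.0)
  x^k = (0.0, 0.0), subgradient = b - a^T x = 14.0
  y^{k+1} = 0.0 + 0.05*14.0 = 0.7
Step 2: y^k = 0.7, reduced costs: (6.3, 3.5)
  x^k = (0.0, 0.0), subgradient = b - a^T x = 14.0
  y^{k+1} = 0.7 + 0.05*14.0 = 1.4
Step 3: y^k = 1.4, reduced costs: (5.6, 0.0)
  x^k = (0.0, 0.0), subgradient = b - a^T x = 14.0
  y^{k+1} = 1.4 + 0.05*14.0 = 2.1
Dual objective at y_3 = 2.1: reduced costs (4.9, -3.5), box minimizer x = (0.0, 10.0)
g(y_3) = b*y + (c1 - a1*y)*x1 + (c2 - a2*y)*x2 = 14*2.1 + 4.9*0.0 + (-3.5)*10.0 = 29.4 + 0.0 - 35.0 = -5.6


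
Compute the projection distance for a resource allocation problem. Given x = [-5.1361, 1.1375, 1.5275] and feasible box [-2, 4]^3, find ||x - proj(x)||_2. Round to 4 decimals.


Project each component onto [-2, 4].
clip(-5.1361) = -2.0, clip(1.1375) = 1.1375, clip(1.5275) = 1.5275
Projection = [-2.0, 1.1375, 1.5275]
Squared diffs: [9.8351, 0.0, 0.0]
Distance = sqrt(9.8351) = 3.1361


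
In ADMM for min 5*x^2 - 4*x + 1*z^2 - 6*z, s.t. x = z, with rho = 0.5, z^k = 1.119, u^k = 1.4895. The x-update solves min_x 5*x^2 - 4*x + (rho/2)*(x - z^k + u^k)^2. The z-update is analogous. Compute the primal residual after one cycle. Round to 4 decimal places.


ADMM iteration with rho = 0.5, z^k = 1.119, u^k = 1.4895
Step 1: x-update.
Minimize 5*x^2 - 4*x + (0.5/2)*(x - 1.119 + 1.4895)^2
FOC: (2*5 + 0.5)*x = 4 + 0.5*(1.119 - 1.4895)
x^{k+1} = 0.3633
Step 2: z-update.
Minimize 1*z^2 - 6*z + (0.5/2)*(0.3633 - z + 1.4895)^2
FOC: (2*1 + 0.5)*z = 6 + 0.5*(0.3633 + 1.4895)
z^{k+1} = 2.7706
Step 3: u-update.
u^{k+1} = 1.4895 + 0.3633 - 2.7706 = -0.9178
Step 4: Primal residual = |0.3633 - 2.7706| = 2.4073


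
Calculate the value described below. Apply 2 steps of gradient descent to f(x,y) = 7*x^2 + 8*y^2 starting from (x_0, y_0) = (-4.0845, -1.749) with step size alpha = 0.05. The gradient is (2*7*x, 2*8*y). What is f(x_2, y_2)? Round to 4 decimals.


Gradient descent on f(x,y) = 7*x^2 + 8*y^2.
Starting point: (-4.0845, -1.749), alpha = 0.05
Step 1: grad_x = 2*7*-4.0845 = -57.183, grad_y = 2*8*-1.749 = -27.984
  x_1 = -4.0845 - 0.05*-57.183 = -1.2254
  y_1 = -1.749 - 0.05*-27.984 = -0.3498
Step 2: grad_x = 2*7*-1.2254 = -17.1549, grad_y = 2*8*-0.3498 = -5.5968
  x_2 = -1.2254 - 0.05*-17.1549 = -0.3676
  y_2 = -0.3498 - 0.05*-5.5968 = -0.07
f(-0.3676, -0.07) = 7*(-0.3676)^2 + 8*(-0.07)^2 = 0.9851


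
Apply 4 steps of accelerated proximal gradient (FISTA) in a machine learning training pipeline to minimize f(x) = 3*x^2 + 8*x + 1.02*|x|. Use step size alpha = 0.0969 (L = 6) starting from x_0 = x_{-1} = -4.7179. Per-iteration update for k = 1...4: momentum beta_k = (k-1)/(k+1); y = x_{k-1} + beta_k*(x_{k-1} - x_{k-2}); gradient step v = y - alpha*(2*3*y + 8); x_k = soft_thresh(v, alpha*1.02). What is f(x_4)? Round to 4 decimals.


FISTA on f(x) = 3*x^2 + 8*x + 1.02*|x|
L = 6, alpha = 0.0969
Iteration 1: beta = 0.0, y = -4.7179 + 0.0*(-4.7179 + 4.7179) = -4.7179
  grad(y) = -20.3074, v = y - alpha*grad = -2.7501
  prox(v) = soft_thresh(-2.7501, 0.0988) = -2.6513
Iteration 2: beta = 0.3333, y = -2.6513 + 0.3333*(-2.6513 + 4.7179) = -1.9624
  grad(y) = -3.7744, v = y - alpha*grad = -1.5967
  prox(v) = soft_thresh(-1.5967, 0.0988) = -1.4978
Iteration 3: beta = 0.5, y = -1.4978 + 0.5*(-1.4978 + 2.6513) = -0.9211
  grad(y) = 2.4734, v = y - alpha*grad = -1.1608
  prox(v) = soft_thresh(-1.1608, 0.0988) = -1.0619
Iteration 4: beta = 0.6, y = -1.0619 + 0.6*(-1.0619 + 1.4978) = -0.8004
  grad(y) = 3.1976, v = y - alpha*grad = -1.1102
  prox(v) = soft_thresh(-1.1102, 0.0988) = -1.0114
f(x_4) = 3*(-1.0114)^2 + 8*(-1.0114) + 1.02*|-1.0114| = -3.9908


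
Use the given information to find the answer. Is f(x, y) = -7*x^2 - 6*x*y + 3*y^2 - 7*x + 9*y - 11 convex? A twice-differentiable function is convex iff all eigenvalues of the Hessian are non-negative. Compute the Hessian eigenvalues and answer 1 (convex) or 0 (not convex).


The Hessian of f(x,y) = -7*x^2 - 6*x*y + 3*y^2 - 7*x + 9*y - 11 is:
H = [[-14, -6], [-6, 6]]
Trace = -14 + 6 = -8
Determinant = -14*6 - (-6)^2 = -120
Discriminant = (-8)^2 - 4*-120 = 544.0
Eigenvalues: lambda_1 = -15.6619, lambda_2 = 7.6619
The function is not convex.

0


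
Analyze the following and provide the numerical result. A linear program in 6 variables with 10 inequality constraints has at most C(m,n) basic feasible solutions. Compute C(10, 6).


Each vertex corresponds to some choice of n active constraints out of m, so the number of vertices is at most C(m, n) = m! / (n!(m-n)!).
m = 10, n = 6
Numerator: 10 * 9 * 8 * 7 * 6 * 5
Denominator: 6! = 720
C(10, 6) = 210


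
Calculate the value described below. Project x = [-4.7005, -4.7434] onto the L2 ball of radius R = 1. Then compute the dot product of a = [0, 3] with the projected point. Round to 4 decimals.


Step 1: Compute ||x|| (intermediates to 6 decimals).
||x|| = sqrt((-4.7005)^2 + (-4.7434)^2) = 6.677915
Step 2: Project.
Since ||x|| > R, scale = R/||x|| = 1/6.677915 = 0.149747, proj(x) = scale * x
proj(x) = [-0.703886, -0.71031]
Step 3: Dot product.
a^T * proj(x) = 0*(-0.703886) + 3*(-0.71031) = -2.1309


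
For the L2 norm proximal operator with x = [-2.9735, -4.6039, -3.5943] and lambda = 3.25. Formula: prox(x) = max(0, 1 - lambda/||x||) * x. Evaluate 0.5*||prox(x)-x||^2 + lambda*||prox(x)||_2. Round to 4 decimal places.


Step 1: Compute ||x||.
||x|| = 6.5541
Step 2: Compute scaling factor.
scale = max(0, 1 - 3.25/6.5541) = 0.5041
Step 3: prox(x) = [-1.499, -2.321, -1.812]
||prox(x)|| = 3.3041
Step 4: Proximal objective.
0.5*||prox-x||^2 = 5.2813
lambda*||prox|| = 10.7383
Total = 16.0197


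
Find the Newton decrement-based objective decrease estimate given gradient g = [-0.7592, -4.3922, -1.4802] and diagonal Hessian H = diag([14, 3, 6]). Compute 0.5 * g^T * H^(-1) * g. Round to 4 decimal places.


Step 1: H is diagonal, so H^(-1) * g = [-0.0542, -1.4641, -0.2467].
Step 2: g^T H^(-1) g = sum_i g_i^2 / H_ii
  = (-0.7592)^2/14 + (-4.3922)^2/3 + (-1.4802)^2/6
  = 0.0412 + 6.4305 + 0.3652 = 6.8368
Step 3: Objective decrease = 0.5 * g^T H^(-1) g = 3.4184


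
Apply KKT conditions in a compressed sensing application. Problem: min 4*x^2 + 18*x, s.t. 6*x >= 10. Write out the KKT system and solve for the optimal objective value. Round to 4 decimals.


Step 1: Try lambda = 0 (constraint inactive).
x_unc = -18/(2*4) = -2.25
Check: 6*-2.25 = -13.5 < 10 -- violated!
Step 2: Constraint must be active: 6*x = 10
x* = 10/6 = 5/3 = 1.6667 (rounded; the exact value 5/3 is used below)
lambda = (2*4*(5/3) + 18)/6 = 5.2222
Step 3: Compute optimal value.
f(x*) = 4*(5/3)^2 + 18*(5/3) = 41.1111


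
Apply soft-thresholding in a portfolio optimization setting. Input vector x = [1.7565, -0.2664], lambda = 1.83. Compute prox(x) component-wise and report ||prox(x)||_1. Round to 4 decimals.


Soft-thresholding with lambda = 1.83:
prox(1.7565) = sign(1.7565)*max(|1.7565| - 1.83, 0) = 0.0
prox(-0.2664) = sign(-0.2664)*max(|-0.2664| - 1.83, 0) = 0.0
prox(x) = [0.0, 0.0]
||prox(x)||_1 = 0.0 + 0.0 = 0.0


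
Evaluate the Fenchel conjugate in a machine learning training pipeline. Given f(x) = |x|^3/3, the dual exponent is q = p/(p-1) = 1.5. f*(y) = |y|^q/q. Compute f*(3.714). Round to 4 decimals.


The conjugate exponent q satisfies 1/p + 1/q = 1.
p = 3, so q = 3/(3 - 1) = 1.5
|y|^q = 3.714^1.5 = 7.1575
f*(3.714) = 7.1575 / 1.5 = 4.7717


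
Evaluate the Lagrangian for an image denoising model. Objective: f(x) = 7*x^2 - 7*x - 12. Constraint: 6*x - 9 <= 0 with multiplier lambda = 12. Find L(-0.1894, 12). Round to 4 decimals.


Step 1: Evaluate f(x).
f(-0.1894) = 7*(-0.1894)^2 - 7*(-0.1894) - 12 = -10.4231
Step 2: Evaluate g(x).
g(-0.1894) = 6*-0.1894 - 9 = -10.1364
Step 3: Compute Lagrangian.
L = -10.4231 + 12*-10.1364 = -132.0599


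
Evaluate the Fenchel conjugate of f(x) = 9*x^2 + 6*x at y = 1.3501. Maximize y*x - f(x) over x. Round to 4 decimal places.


f*(y) = sup_x {y*x - a*x^2 - b*x} = sup_x {(y-b)*x - a*x^2}
FOC: (y - b) - 2a*x = 0 => x* = (y - b)/(2a)
x* = (1.3501 - 6)/(2*9) = -0.2583
f*(1.3501) = (y-b)^2/(4a) = (1.3501 - 6)^2/(4*9)
= 21.6216/36 = 0.6006


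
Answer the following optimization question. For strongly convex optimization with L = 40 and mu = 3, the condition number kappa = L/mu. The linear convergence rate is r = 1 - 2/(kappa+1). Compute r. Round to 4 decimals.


Step 1: Compute the condition number.
kappa = L/mu = 40/3 = 13.3333
Step 2: Compute the convergence rate.
r = 1 - 2/(kappa + 1) = 1 - 2*mu/(L + mu) = (L - mu)/(L + mu) = 37/43 = 0.8605


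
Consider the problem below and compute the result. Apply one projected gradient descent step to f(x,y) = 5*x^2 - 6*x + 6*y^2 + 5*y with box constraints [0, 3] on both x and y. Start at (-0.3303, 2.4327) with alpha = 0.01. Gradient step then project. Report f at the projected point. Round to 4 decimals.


Step 1: Compute gradient at (-0.3303, 2.4327).
grad_x = 2*5*-0.3303 - 6 = -9.303
grad_y = 2*6*2.4327 + 5 = 34.1924
Step 2: Gradient step.
x_raw = -0.3303 - 0.01*-9.303 = -0.2373
y_raw = 2.4327 - 0.01*34.1924 = 2.0908
Step 3: Project onto [0, 3].
x_proj = clip(-0.2373) = 0.0
y_proj = clip(2.0908) = 2.0908
Step 4: Evaluate f.
f(0.0, 2.0908) = 36.6819


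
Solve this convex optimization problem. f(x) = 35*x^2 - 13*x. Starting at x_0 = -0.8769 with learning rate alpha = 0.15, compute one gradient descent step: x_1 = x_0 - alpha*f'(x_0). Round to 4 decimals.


We compute the gradient at x_0 and apply the update.
f'(x) = 70*x - 13
f'(-0.8769) = 70*-0.8769 - 13 = -74.383
x_1 = -0.8769 - 0.15*-74.383 = 10.2806


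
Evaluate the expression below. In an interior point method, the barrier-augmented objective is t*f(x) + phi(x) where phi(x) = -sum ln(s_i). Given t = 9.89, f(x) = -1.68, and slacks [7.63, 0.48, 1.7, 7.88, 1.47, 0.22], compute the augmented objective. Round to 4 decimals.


Step 1: Compute log-barrier.
ln values: [2.0321, -0.734, 0.5306, 2.0643, 0.3853, -1.5141]
phi = -(2.0321 - 0.734 + 0.5306 + 2.0643 + 0.3853 - 1.5141) = -2.7642
Step 2: Compute augmented objective.
t*f(x) = 9.89*-1.68 = -16.6152
Total = -16.6152 - 2.7642 = -19.3794


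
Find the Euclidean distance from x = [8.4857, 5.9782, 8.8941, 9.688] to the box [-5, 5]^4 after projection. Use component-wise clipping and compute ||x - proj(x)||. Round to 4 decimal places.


Project each component onto [-5, 5].
clip(8.4857) = 5.0, clip(5.9782) = 5.0, clip(8.8941) = 5.0, clip(9.688) = 5.0
Projection = [5.0, 5.0, 5.0, 5.0]
Squared diffs: [12.1501, 0.9569, 15.164, 21.9773]
Distance = sqrt(50.2483) = 7.0886


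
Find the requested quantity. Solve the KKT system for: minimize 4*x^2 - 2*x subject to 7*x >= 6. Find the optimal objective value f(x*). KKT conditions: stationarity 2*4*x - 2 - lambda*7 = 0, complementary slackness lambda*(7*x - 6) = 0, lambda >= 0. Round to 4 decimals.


Step 1: Try lambda = 0 (constraint inactive).
x_unc = 2/(2*4) = 0.25
Check: 7*0.25 = 1.75 < 6 -- violated!
Step 2: Constraint must be active: 7*x = 6
x* = 6/7 = 0.8571 (rounded; the exact value 6/7 is used below)
lambda = (2*4*(6/7) - 2)/7 = 0.6939
Step 3: Compute optimal value.
f(x*) = 4*(6/7)^2 - 2*(6/7) = 1.2245


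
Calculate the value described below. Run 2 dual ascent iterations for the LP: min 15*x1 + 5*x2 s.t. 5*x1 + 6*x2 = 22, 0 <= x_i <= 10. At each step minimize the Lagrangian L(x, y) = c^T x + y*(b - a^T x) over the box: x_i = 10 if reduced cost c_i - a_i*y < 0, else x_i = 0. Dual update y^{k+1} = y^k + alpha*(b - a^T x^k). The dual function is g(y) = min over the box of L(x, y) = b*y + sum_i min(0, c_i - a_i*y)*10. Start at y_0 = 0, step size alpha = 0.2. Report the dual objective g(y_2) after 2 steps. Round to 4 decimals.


Dual ascent for LP: min 15*x1 + 5*x2, 5*x1 + 6*x2 = 22, 0 <= x_i <= 10
Step 1: y^k = 0.0, reduced costs: (15.0, 5.0)
  x^k = (0.0, 0.0), subgradient = b - a^T x = 22.0
  y^{k+1} = 0.0 + 0.2*22.0 = 4.4
Step 2: y^k = 4.4, reduced costs: (-7.0, -21.4)
  x^k = (10.0, 10.0), subgradient = b - a^T x = -88.0
  y^{k+1} = 4.4 + 0.2*-88.0 = -13.2
Dual objective at y_2 = -13.2: reduced costs (81.0, 84.2), box minimizer x = (0.0, 0.0)
g(y_2) = b*y + (c1 - a1*y)*x1 + (c2 - a2*y)*x2 = 22*(-13.2) + 81.0*0.0 + 84.2*0.0 = -290.4 + 0.0 + 0.0 = -290.4


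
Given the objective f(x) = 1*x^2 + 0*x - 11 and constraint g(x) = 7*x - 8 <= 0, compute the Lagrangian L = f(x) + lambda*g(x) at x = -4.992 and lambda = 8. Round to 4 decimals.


Step 1: Evaluate f(x).
f(-4.992) = 1*(-4.992)^2 + 0*(-4.992) - 11 = 13.9201
Step 2: Evaluate g(x).
g(-4.992) = 7*-4.992 - 8 = -42.944
Step 3: Compute Lagrangian.
L = 13.9201 + 8*-42.944 = -329.6319


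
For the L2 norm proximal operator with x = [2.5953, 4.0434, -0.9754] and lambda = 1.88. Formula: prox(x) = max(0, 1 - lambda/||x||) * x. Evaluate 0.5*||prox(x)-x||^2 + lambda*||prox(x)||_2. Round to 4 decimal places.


Step 1: Compute ||x||.
||x|| = 4.9027
Step 2: Compute scaling factor.
scale = max(0, 1 - 1.88/4.9027) = 0.6165
Step 3: prox(x) = [1.6001, 2.4929, -0.6014]
||prox(x)|| = 3.0227
Step 4: Proximal objective.
0.5*||prox-x||^2 = 1.7672
lambda*||prox|| = 5.6827
Total = 7.4498


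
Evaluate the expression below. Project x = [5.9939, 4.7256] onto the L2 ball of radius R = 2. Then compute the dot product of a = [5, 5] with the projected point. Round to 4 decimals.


Step 1: Compute ||x|| (intermediates to 6 decimals).
||x|| = sqrt(5.9939^2 + 4.7256^2) = 7.632702
Step 2: Project.
Since ||x|| > R, scale = R/||x|| = 2/7.632702 = 0.26203, proj(x) = scale * x
proj(x) = [1.570582, 1.238249]
Step 3: Dot product.
a^T * proj(x) = 5*1.570582 + 5*1.238249 = 14.0442


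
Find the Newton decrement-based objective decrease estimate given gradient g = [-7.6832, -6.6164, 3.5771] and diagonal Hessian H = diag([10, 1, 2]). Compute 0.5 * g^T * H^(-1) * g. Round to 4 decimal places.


Step 1: H is diagonal, so H^(-1) * g = [-0.7683, -6.6164, 1.7886].
Step 2: g^T H^(-1) g = sum_i g_i^2 / H_ii
  = (-7.6832)^2/10 + (-6.6164)^2/1 + (3.5771)^2/2
  = 5.9032 + 43.7767 + 6.3978 = 56.0777
Step 3: Objective decrease = 0.5 * g^T H^(-1) g = 28.0389


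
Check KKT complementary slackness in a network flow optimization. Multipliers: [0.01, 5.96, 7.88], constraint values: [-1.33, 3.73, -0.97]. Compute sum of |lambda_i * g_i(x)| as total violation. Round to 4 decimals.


KKT complementary slackness check:
lambda_1 * g_1 = 0.01 * -1.33 = -0.0133
lambda_2 * g_2 = 5.96 * 3.73 = 22.2308
lambda_3 * g_3 = 7.88 * -0.97 = -7.6436
Total violation = 0.0133 + 22.2308 + 7.6436 = 29.8877


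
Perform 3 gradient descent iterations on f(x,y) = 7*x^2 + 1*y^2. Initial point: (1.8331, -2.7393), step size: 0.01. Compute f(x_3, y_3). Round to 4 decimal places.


Gradient descent on f(x,y) = 7*x^2 + 1*y^2.
Starting point: (1.8331, -2.7393), alpha = 0.01
Step 1: grad_x = 2*7*1.8331 = 25.6634, grad_y = 2*1*-2.7393 = -5.4786
  x_1 = 1.8331 - 0.01*25.6634 = 1.5765
  y_1 = -2.7393 - 0.01*-5.4786 = -2.6845
Step 2: grad_x = 2*7*1.5765 = 22.0705, grad_y = 2*1*-2.6845 = -5.369
  x_2 = 1.5765 - 0.01*22.0705 = 1.3558
  y_2 = -2.6845 - 0.01*-5.369 = -2.6308
Step 3: grad_x = 2*7*1.3558 = 18.9807, grad_y = 2*1*-2.6308 = -5.2616
  x_3 = 1.3558 - 0.01*18.9807 = 1.166
  y_3 = -2.6308 - 0.01*-5.2616 = -2.5782
f(1.166, -2.5782) = 7*1.166^2 + 1*(-2.5782)^2 = 16.1633


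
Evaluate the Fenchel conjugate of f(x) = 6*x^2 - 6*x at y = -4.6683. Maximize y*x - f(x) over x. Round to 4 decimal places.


f*(y) = sup_x {y*x - a*x^2 - b*x} = sup_x {(y-b)*x - a*x^2}
FOC: (y - b) - 2a*x = 0 => x* = (y - b)/(2a)
x* = (-4.6683 + 6)/(2*6) = 0.111
f*(-4.6683) = (y-b)^2/(4a) = (-4.6683 + 6)^2/(4*6)
= 1.7734/24 = 0.0739


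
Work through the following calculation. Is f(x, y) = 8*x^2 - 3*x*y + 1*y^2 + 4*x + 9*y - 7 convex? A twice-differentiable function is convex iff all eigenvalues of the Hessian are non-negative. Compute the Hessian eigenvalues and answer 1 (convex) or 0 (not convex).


The Hessian of f(x,y) = 8*x^2 - 3*x*y + 1*y^2 + 4*x + 9*y - 7 is:
H = [[16, -3], [-3, 2]]
Trace = 16 + 2 = 18
Determinant = 16*2 - (-3)^2 = 23
Discriminant = (18)^2 - 4*23 = 232.0
Eigenvalues: lambda_1 = 1.3842, lambda_2 = 16.6158
The function is convex.

1


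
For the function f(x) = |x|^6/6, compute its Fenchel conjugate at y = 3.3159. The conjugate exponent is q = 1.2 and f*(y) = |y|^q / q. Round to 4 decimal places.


The conjugate exponent q satisfies 1/p + 1/q = 1.
p = 6, so q = 6/(6 - 1) = 1.2
|y|^q = 3.3159^1.2 = 4.2143
f*(3.3159) = 4.2143 / 1.2 = 3.5119


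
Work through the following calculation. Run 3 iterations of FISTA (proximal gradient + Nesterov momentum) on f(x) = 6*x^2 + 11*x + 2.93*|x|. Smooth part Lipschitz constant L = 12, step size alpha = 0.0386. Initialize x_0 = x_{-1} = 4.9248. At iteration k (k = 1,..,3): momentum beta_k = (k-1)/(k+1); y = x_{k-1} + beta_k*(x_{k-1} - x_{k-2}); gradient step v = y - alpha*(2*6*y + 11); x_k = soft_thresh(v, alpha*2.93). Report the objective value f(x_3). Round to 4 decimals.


FISTA on f(x) = 6*x^2 + 11*x + 2.93*|x|
L = 12, alpha = 0.0386
Iteration 1: beta = 0.0, y = 4.9248 + 0.0*(4.9248 - 4.9248) = 4.9248
  grad(y) = 70.0976, v = y - alpha*grad = 2.219
  prox(v) = soft_thresh(2.219, 0.1131) = 2.1059
Iteration 2: beta = 0.3333, y = 2.1059 + 0.3333*(2.1059 - 4.9248) = 1.1663
  grad(y) = 24.9958, v = y - alpha*grad = 0.2015
  prox(v) = soft_thresh(0.2015, 0.1131) = 0.0884
Iteration 3: beta = 0.5, y = 0.0884 + 0.5*(0.0884 - 2.1059) = -0.9204
  grad(y) = -0.0448, v = y - alpha*grad = -0.9187
  prox(v) = soft_thresh(-0.9187, 0.1131) = -0.8056
f(x_3) = 6*(-0.8056)^2 + 11*(-0.8056) + 2.93*|-0.8056| = -2.6073


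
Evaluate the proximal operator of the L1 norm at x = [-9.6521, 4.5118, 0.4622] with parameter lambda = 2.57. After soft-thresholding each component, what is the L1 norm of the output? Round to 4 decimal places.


Soft-thresholding with lambda = 2.57:
prox(-9.6521) = sign(-9.6521)*max(|-9.6521| - 2.57, 0) = -7.0821
prox(4.5118) = sign(4.5118)*max(|4.5118| - 2.57, 0) = 1.9418
prox(0.4622) = sign(0.4622)*max(|0.4622| - 2.57, 0) = 0.0
prox(x) = [-7.0821, 1.9418, 0.0]
||prox(x)||_1 = 7.0821 + 1.9418 + 0.0 = 9.0239


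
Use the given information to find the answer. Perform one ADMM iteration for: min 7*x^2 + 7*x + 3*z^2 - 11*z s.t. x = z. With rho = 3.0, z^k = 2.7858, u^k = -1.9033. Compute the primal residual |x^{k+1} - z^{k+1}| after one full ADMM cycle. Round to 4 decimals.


ADMM iteration with rho = 3.0, z^k = 2.7858, u^k = -1.9033
Step 1: x-update.
Minimize 7*x^2 + 7*x + (3.0/2)*(x - 2.7858 - 1.9033)^2
FOC: (2*7 + 3.0)*x = -7 + 3.0*(2.7858 + 1.9033)
x^{k+1} = 0.4157
Step 2: z-update.
Minimize 3*z^2 - 11*z + (3.0/2)*(0.4157 - z - 1.9033)^2
FOC: (2*3 + 3.0)*z = 11 + 3.0*(0.4157 - 1.9033)
z^{k+1} = 0.7264
Step 3: u-update.
u^{k+1} = -1.9033 + 0.4157 - 0.7264 = -2.2139
Step 4: Primal residual = |0.4157 - 0.7264| = 0.3106


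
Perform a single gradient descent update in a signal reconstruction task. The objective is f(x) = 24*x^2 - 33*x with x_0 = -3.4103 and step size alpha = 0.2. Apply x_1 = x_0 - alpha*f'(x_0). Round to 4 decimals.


We compute the gradient at x_0 and apply the update.
f'(x) = 48*x - 33
f'(-3.4103) = 48*-3.4103 - 33 = -196.6944
x_1 = -3.4103 - 0.2*-196.6944 = 35.9286


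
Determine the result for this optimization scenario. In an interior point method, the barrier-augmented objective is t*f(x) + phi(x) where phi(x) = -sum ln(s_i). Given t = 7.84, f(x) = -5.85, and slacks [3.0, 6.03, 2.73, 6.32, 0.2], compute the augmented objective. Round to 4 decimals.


Step 1: Compute log-barrier.
ln values: [1.0986, 1.7967, 1.0043, 1.8437, -1.6094]
phi = -(1.0986 + 1.7967 + 1.0043 + 1.8437 - 1.6094) = -4.1339
Step 2: Compute augmented objective.
t*f(x) = 7.84*-5.85 = -45.864
Total = -45.864 - 4.1339 = -49.9979


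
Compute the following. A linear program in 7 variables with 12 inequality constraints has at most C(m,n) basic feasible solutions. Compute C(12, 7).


Each vertex corresponds to some choice of n active constraints out of m, so the number of vertices is at most C(m, n) = m! / (n!(m-n)!).
m = 12, n = 7
Numerator: 12 * 11 * 10 * 9 * 8 * 7 * 6
Denominator: 7! = 5040
C(12, 7) = 792


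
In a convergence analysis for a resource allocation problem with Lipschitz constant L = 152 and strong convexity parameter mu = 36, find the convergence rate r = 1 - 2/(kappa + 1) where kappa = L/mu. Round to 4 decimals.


Step 1: Compute the condition number.
kappa = L/mu = 152/36 = 4.2222
Step 2: Compute the convergence rate.
r = 1 - 2/(kappa + 1) = 1 - 2*mu/(L + mu) = (L - mu)/(L + mu) = 116/188 = 0.617


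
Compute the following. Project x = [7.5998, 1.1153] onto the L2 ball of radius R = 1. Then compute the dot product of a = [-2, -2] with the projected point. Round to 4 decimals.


Step 1: Compute ||x|| (intermediates to 6 decimals).
||x|| = sqrt(7.5998^2 + 1.1153^2) = 7.681201
Step 2: Project.
Since ||x|| > R, scale = R/||x|| = 1/7.681201 = 0.130188, proj(x) = scale * x
proj(x) = [0.989403, 0.145199]
Step 3: Dot product.
a^T * proj(x) = -2*0.989403 - 2*0.145199 = -2.2692


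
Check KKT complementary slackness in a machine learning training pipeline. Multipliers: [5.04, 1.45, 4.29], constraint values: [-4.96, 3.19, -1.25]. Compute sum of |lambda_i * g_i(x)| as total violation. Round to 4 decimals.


KKT complementary slackness check:
lambda_1 * g_1 = 5.04 * -4.96 = -24.9984
lambda_2 * g_2 = 1.45 * 3.19 = 4.6255
lambda_3 * g_3 = 4.29 * -1.25 = -5.3625
Total violation = 24.9984 + 4.6255 + 5.3625 = 34.9864


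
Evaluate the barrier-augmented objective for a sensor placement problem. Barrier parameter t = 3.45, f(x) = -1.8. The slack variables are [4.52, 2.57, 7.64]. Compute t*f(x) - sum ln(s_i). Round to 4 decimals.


Step 1: Compute log-barrier.
ln values: [1.5085, 0.9439, 2.0334]
phi = -(1.5085 + 0.9439 + 2.0334) = -4.4858
Step 2: Compute augmented objective.
t*f(x) = 3.45*-1.8 = -6.21
Total = -6.21 - 4.4858 = -10.6958


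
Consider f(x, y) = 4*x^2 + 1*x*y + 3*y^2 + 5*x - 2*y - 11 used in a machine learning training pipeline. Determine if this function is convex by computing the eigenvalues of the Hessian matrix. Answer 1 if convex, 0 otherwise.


The Hessian of f(x,y) = 4*x^2 + 1*x*y + 3*y^2 + 5*x - 2*y - 11 is:
H = [[8, 1], [1, 6]]
Trace = 8 + 6 = 14
Determinant = 8*6 - (1)^2 = 47
Discriminant = (14)^2 - 4*47 = 8.0
Eigenvalues: lambda_1 = 5.5858, lambda_2 = 8.4142
The function is convex.

1


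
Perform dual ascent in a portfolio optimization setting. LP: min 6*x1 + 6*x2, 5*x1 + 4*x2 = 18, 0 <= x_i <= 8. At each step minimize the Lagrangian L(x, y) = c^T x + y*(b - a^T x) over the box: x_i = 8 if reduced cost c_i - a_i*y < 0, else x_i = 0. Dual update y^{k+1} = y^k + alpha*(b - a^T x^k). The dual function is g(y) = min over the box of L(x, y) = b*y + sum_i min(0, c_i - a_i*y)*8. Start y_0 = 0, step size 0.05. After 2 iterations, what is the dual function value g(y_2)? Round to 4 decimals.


Dual ascent for LP: min 6*x1 + 6*x2, 5*x1 + 4*x2 = 18, 0 <= x_i <= 8
Step 1: y^k = 0.0, reduced costs: (6.0, 6.0)
  x^k = (0.0, 0.0), subgradient = b - a^T x = 18.0
  y^{k+1} = 0.0 + 0.05*18.0 = 0.9
Step 2: y^k = 0.9, reduced costs: (1.5, 2.4)
  x^k = (0.0, 0.0), subgradient = b - a^T x = 18.0
  y^{k+1} = 0.9 + 0.05*18.0 = 1.8
Dual objective at y_2 = 1.8: reduced costs (-3.0, -1.2), box minimizer x = (8.0, 8.0)
g(y_2) = b*y + (c1 - a1*y)*x1 + (c2 - a2*y)*x2 = 18*1.8 + (-3.0)*8.0 + (-1.2)*8.0 = 32.4 - 24.0 - 9.6 = -1.2


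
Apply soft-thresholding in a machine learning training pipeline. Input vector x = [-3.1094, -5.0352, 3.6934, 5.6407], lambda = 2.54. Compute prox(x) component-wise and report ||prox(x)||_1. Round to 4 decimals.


Soft-thresholding with lambda = 2.54:
prox(-3.1094) = sign(-3.1094)*max(|-3.1094| - 2.54, 0) = -0.5694
prox(-5.0352) = sign(-5.0352)*max(|-5.0352| - 2.54, 0) = -2.4952
prox(3.6934) = sign(3.6934)*max(|3.6934| - 2.54, 0) = 1.1534
prox(5.6407) = sign(5.6407)*max(|5.6407| - 2.54, 0) = 3.1007
prox(x) = [-0.5694, -2.4952, 1.1534, 3.1007]
||prox(x)||_1 = 0.5694 + 2.4952 + 1.1534 + 3.1007 = 7.3187


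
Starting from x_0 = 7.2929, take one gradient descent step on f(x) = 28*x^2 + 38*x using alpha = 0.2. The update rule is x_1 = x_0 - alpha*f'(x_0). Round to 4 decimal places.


We compute the gradient at x_0 and apply the update.
f'(x) = 56*x + 38
f'(7.2929) = 56*7.2929 + 38 = 446.4024
x_1 = 7.2929 - 0.2*446.4024 = -81.9876


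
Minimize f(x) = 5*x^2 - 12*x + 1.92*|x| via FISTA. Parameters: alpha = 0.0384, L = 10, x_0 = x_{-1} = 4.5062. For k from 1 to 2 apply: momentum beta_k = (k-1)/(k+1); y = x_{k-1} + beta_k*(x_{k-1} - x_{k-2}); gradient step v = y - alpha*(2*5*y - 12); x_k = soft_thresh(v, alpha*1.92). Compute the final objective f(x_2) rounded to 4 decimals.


FISTA on f(x) = 5*x^2 - 12*x + 1.92*|x|
L = 10, alpha = 0.0384
Iteration 1: beta = 0.0, y = 4.5062 + 0.0*(4.5062 - 4.5062) = 4.5062
  grad(y) = 33.062, v = y - alpha*grad = 3.2366
  prox(v) = soft_thresh(3.2366, 0.0737) = 3.1629
Iteration 2: beta = 0.3333, y = 3.1629 + 0.3333*(3.1629 - 4.5062) = 2.7151
  grad(y) = 15.1512, v = y - alpha*grad = 2.1333
  prox(v) = soft_thresh(2.1333, 0.0737) = 2.0596
f(x_2) = 5*2.0596^2 - 12*2.0596 + 1.92*|2.0596| = 0.4489


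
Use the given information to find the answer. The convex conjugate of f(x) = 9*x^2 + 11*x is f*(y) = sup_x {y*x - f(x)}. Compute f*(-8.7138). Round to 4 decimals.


f*(y) = sup_x {y*x - a*x^2 - b*x} = sup_x {(y-b)*x - a*x^2}
FOC: (y - b) - 2a*x = 0 => x* = (y - b)/(2a)
x* = (-8.7138 - 11)/(2*9) = -1.0952
f*(-8.7138) = (y-b)^2/(4a) = (-8.7138 - 11)^2/(4*9)
= 388.6339/36 = 10.7954


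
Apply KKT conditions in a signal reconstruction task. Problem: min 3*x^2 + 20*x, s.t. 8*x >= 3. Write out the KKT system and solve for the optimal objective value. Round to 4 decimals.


Step 1: Try lambda = 0 (constraint inactive).
x_unc = -20/(2*3) = -3.3333
Check: 8*-3.3333 = -26.6664 < 3 -- violated!
Step 2: Constraint must be active: 8*x = 3
x* = 3/8 = 0.375
lambda = (2*3*0.375 + 20)/8 = 2.7813
Step 3: Compute optimal value.
f(x*) = 3*0.375^2 + 20*0.375 = 7.9219


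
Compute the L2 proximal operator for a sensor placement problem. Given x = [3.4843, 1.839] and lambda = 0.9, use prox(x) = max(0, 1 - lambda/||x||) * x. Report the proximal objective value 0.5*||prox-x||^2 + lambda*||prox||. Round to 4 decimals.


Step 1: Compute ||x||.
||x|| = 3.9398
Step 2: Compute scaling factor.
scale = max(0, 1 - 0.9/3.9398) = 0.7716
Step 3: prox(x) = [2.6884, 1.4189]
||prox(x)|| = 3.0398
Step 4: Proximal objective.
0.5*||prox-x||^2 = 0.405
lambda*||prox|| = 2.7358
Total = 3.1408


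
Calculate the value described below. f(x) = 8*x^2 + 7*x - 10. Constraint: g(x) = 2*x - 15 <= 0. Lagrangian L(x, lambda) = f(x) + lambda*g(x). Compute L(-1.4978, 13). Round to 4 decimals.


Step 1: Evaluate f(x).
f(-1.4978) = 8*(-1.4978)^2 + 7*(-1.4978) - 10 = -2.5374
Step 2: Evaluate g(x).
g(-1.4978) = 2*-1.4978 - 15 = -17.9956
Step 3: Compute Lagrangian.
L = -2.5374 + 13*-17.9956 = -236.4802


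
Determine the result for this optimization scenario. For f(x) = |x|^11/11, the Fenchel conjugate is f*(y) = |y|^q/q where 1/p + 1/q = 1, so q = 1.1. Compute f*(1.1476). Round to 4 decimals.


The conjugate exponent q satisfies 1/p + 1/q = 1.
p = 11, so q = 11/(11 - 1) = 1.1
|y|^q = 1.1476^1.1 = 1.1635
f*(1.1476) = 1.1635 / 1.1 = 1.0577


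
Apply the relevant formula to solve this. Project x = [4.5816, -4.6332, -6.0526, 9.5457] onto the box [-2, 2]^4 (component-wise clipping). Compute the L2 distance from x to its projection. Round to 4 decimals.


Project each component onto [-2, 2].
clip(4.5816) = 2.0, clip(-4.6332) = -2.0, clip(-6.0526) = -2.0, clip(9.5457) = 2.0
Projection = [2.0, -2.0, -2.0, 2.0]
Squared diffs: [6.6647, 6.9337, 16.4236, 56.9376]
Distance = sqrt(86.9596) = 9.3252


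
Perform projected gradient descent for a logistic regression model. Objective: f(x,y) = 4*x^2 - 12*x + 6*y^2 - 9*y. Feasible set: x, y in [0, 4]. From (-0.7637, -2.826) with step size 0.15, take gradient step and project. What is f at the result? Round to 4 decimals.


Step 1: Compute gradient at (-0.7637, -2.826).
grad_x = 2*4*-0.7637 - 12 = -18.1096
grad_y = 2*6*-2.826 - 9 = -42.912
Step 2: Gradient step.
x_raw = -0.7637 - 0.15*-18.1096 = 1.9527
y_raw = -2.826 - 0.15*-42.912 = 3.6108
Step 3: Project onto [0, 4].
x_proj = clip(1.9527) = 1.9527
y_proj = clip(3.6108) = 3.6108
Step 4: Evaluate f.
f(1.9527, 3.6108) = 37.55


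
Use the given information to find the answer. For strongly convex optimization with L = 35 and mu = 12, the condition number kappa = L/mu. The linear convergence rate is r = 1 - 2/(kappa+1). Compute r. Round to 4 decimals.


Step 1: Compute the condition number.
kappa = L/mu = 35/12 = 2.9167
Step 2: Compute the convergence rate.
r = 1 - 2/(kappa + 1) = 1 - 2*mu/(L + mu) = (L - mu)/(L + mu) = 23/47 = 0.4894


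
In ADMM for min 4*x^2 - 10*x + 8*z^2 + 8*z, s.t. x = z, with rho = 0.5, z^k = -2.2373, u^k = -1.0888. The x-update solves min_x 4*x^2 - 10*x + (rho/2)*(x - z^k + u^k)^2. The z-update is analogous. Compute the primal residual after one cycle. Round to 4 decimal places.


ADMM iteration with rho = 0.5, z^k = -2.2373, u^k = -1.0888
Step 1: x-update.
Minimize 4*x^2 - 10*x + (0.5/2)*(x + 2.2373 - 1.0888)^2
FOC: (2*4 + 0.5)*x = 10 + 0.5*(-2.2373 + 1.0888)
x^{k+1} = 1.1089
Step 2: z-update.
Minimize 8*z^2 + 8*z + (0.5/2)*(1.1089 - z - 1.0888)^2
FOC: (2*8 + 0.5)*z = -8 + 0.5*(1.1089 - 1.0888)
z^{k+1} = -0.4842
Step 3: u-update.
u^{k+1} = -1.0888 + 1.1089 + 0.4842 = 0.5044
Step 4: Primal residual = |1.1089 + 0.4842| = 1.5932


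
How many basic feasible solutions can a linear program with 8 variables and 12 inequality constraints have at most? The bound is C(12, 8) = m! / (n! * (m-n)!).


Each vertex corresponds to some choice of n active constraints out of m, so the number of vertices is at most C(m, n) = m! / (n!(m-n)!).
m = 12, n = 8
Numerator: 12 * 11 * 10 * 9 * 8 * 7 * 6 * 5
Denominator: 8! = 40320
C(12, 8) = 495


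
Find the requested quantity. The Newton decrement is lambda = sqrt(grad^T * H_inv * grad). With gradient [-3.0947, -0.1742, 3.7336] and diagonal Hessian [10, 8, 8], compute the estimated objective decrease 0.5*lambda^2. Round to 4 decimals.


Step 1: H is diagonal, so H^(-1) * g = [-0.3095, -0.0218, 0.4667].
Step 2: g^T H^(-1) g = sum_i g_i^2 / H_ii
  = (-3.0947)^2/10 + (-0.1742)^2/8 + (3.7336)^2/8
  = 0.9577 + 0.0038 + 1.7425 = 2.704
Step 3: Objective decrease = 0.5 * g^T H^(-1) g = 1.352


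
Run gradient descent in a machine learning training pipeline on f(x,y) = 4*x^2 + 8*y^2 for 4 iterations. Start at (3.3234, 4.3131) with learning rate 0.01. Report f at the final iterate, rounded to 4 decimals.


Gradient descent on f(x,y) = 4*x^2 + 8*y^2.
Starting point: (3.3234, 4.3131), alpha = 0.01
Step 1: grad_x = 2*4*3.3234 = 26.5872, grad_y = 2*8*4.3131 = 69.0096
  x_1 = 3.3234 - 0.01*26.5872 = 3.0575
  y_1 = 4.3131 - 0.01*69.0096 = 3.623
Step 2: grad_x = 2*4*3.0575 = 24.4602, grad_y = 2*8*3.623 = 57.9681
  x_2 = 3.0575 - 0.01*24.4602 = 2.8129
  y_2 = 3.623 - 0.01*57.9681 = 3.0433
Step 3: grad_x = 2*4*2.8129 = 22.5034, grad_y = 2*8*3.0433 = 48.6932
  x_3 = 2.8129 - 0.01*22.5034 = 2.5879
  y_3 = 3.0433 - 0.01*48.6932 = 2.5564
Step 4: grad_x = 2*4*2.5879 = 20.7031, grad_y = 2*8*2.5564 = 40.9023
  x_4 = 2.5879 - 0.01*20.7031 = 2.3809
  y_4 = 2.5564 - 0.01*40.9023 = 2.1474
f(2.3809, 2.1474) = 4*2.3809^2 + 8*2.1474^2 = 59.5635


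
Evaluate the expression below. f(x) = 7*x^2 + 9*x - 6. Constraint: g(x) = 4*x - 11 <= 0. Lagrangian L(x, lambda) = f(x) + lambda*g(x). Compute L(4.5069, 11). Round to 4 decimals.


Step 1: Evaluate f(x).
f(4.5069) = 7*4.5069^2 + 9*4.5069 - 6 = 176.7471
Step 2: Evaluate g(x).
g(4.5069) = 4*4.5069 - 11 = 7.0276
Step 3: Compute Lagrangian.
L = 176.7471 + 11*7.0276 = 254.0507


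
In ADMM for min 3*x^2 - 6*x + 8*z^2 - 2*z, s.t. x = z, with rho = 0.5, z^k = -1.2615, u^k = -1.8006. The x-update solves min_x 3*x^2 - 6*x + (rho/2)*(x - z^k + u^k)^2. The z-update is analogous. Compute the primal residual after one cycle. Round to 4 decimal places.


ADMM iteration with rho = 0.5, z^k = -1.2615, u^k = -1.8006
Step 1: x-update.
Minimize 3*x^2 - 6*x + (0.5/2)*(x + 1.2615 - 1.8006)^2
FOC: (2*3 + 0.5)*x = 6 + 0.5*(-1.2615 + 1.8006)
x^{k+1} = 0.9645
Step 2: z-update.
Minimize 8*z^2 - 2*z + (0.5/2)*(0.9645 - z - 1.8006)^2
FOC: (2*8 + 0.5)*z = 2 + 0.5*(0.9645 - 1.8006)
z^{k+1} = 0.0959
Step 3: u-update.
u^{k+1} = -1.8006 + 0.9645 - 0.0959 = -0.9319
Step 4: Primal residual = |0.9645 - 0.0959| = 0.8687


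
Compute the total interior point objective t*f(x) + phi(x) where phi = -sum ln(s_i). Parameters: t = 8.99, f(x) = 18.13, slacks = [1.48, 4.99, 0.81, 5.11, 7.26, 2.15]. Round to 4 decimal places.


Step 1: Compute log-barrier.
ln values: [0.392, 1.6074, -0.2107, 1.6312, 1.9824, 0.7655]
phi = -(0.392 + 1.6074 - 0.2107 + 1.6312 + 1.9824 + 0.7655) = -6.1678
Step 2: Compute augmented objective.
t*f(x) = 8.99*18.13 = 162.9887
Total = 162.9887 - 6.1678 = 156.8209
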